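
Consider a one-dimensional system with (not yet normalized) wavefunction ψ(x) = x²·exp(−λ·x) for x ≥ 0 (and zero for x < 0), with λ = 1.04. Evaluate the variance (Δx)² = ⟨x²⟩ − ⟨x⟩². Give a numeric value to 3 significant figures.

1.16

Compute ⟨x⟩ and ⟨x²⟩ separately, then (Δx)² = ⟨x²⟩ − ⟨x⟩².
Every integrand reduces to terms xʲ·e^(−2λx) on [0, ∞); use ∫₀^∞ xʲ·e^(−2λx) dx = j!/(2λ)^(j+1).
Normalization: ∫|ψ|² dx = 0.61645.
⟨x⟩ = 2.4038 and ⟨x²⟩ = 6.9342.
(Δx)² = 6.9342 − (2.4038)² = 1.1557.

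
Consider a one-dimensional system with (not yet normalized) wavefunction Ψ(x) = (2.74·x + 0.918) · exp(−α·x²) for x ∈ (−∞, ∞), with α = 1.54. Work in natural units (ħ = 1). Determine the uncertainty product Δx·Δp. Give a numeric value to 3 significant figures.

Δx = √(⟨x²⟩−⟨x⟩²), Δp = √(⟨p²⟩−⟨p⟩²).
Expand each integrand as polynomial × e^(−2αx²) and use ∫x^(2j)·e^(−2αx²) dx = (2j−1)!!/(4α)^j · √(π/(2α)), odd powers → 0; here √(π/(2α)) = 1.0099. Differentiate with the product rule, d/dx e^(−αx²) = −2αx·e^(−αx²).
Normalization: ∫|Ψ|² dx = 2.0820.
⟨x⟩ = 0.39615, ⟨x²⟩ = 0.35429 ⇒ Δx = 0.44424.
⟨p⟩ = 0.0000, ⟨p²⟩ = 3.3609 ⇒ Δp = 1.8333.
Δx·Δp = 0.81442.

0.814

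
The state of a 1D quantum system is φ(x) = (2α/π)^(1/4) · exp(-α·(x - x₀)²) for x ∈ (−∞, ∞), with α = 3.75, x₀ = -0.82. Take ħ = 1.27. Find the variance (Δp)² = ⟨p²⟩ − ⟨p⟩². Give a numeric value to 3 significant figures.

Compute ⟨p⟩ and ⟨p²⟩ separately; (Δp)² = ⟨p²⟩ − ⟨p⟩².
Gaussian moments (u = x − x₀): ∫u^(2j)·e^(−2αu²) du = (2j−1)!!/(4α)^j · √(π/(2α)), odd powers integrate to 0; here √(π/(2α)) = 0.64721. Derivatives: d/dx e^(−αu²) = −2αu·e^(−αu²), d²/dx² e^(−αu²) = (4α²u² − 2α)·e^(−αu²).
⟨p⟩ = 0.0000 and ⟨p²⟩ = 6.0484.
(Δp)² = 6.0484 − (0.0000)² = 6.0484.

6.05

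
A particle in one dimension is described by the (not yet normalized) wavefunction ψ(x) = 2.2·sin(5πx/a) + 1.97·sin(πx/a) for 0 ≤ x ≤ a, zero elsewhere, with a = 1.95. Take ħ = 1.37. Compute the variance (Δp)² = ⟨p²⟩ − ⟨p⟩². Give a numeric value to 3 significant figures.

Compute ⟨p⟩ and ⟨p²⟩ separately; (Δp)² = ⟨p²⟩ − ⟨p⟩².
d²/dx² sin(jπx/a) = −(jπ/a)²·sin(jπx/a); on 0 ≤ x ≤ a, ∫sin²(jπx/a) dx = a/2 and ∫sin(jπx/a)·sin(lπx/a) dx = 0 for j ≠ l, so only diagonal terms survive in ∫|ψ|² and ∫ψ·ψ″; ∫ψ·ψ′ dx = [ψ²/2] between the walls = 0.
Normalization: ∫|ψ|² dx = 8.5029.
⟨p⟩ = 0.0000 and ⟨p²⟩ = 69.760.
(Δp)² = 69.760 − (0.0000)² = 69.760.

69.8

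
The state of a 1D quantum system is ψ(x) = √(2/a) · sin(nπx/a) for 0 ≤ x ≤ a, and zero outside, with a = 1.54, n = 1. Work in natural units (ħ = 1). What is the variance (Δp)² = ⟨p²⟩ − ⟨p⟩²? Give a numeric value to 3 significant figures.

Compute ⟨p⟩ and ⟨p²⟩ separately; (Δp)² = ⟨p²⟩ − ⟨p⟩².
d/dx sin(nπx/a) = (nπ/a)·cos(nπx/a) and d²/dx² sin(nπx/a) = −(nπ/a)²·sin(nπx/a); on 0 ≤ x ≤ a, ∫sin²(nπx/a) dx = a/2 and ∫sin(nπx/a)·cos(nπx/a) dx = 0.
⟨p⟩ = 0.0000 and ⟨p²⟩ = 4.1616.
(Δp)² = 4.1616 − (0.0000)² = 4.1616.

4.16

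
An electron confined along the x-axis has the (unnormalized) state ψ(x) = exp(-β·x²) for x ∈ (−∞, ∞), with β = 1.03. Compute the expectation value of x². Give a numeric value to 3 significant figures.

⟨x²⟩ = ∫ x²·|ψ|² dx / ∫|ψ|² dx (integrals over the domain).
Gaussian moments: ∫x^(2j)·e^(−2βx²) dx = (2j−1)!!/(4β)^j · √(π/(2β)), odd powers integrate to 0; here √(π/(2β)) = 1.2349.
State is unnormalized: ∫|ψ|² dx = 1.2349, and ∫ψ*·x²·ψ dx = 0.29974, so ⟨x²⟩ = 0.29974 / 1.2349.
⟨x²⟩ = 0.24272.

0.243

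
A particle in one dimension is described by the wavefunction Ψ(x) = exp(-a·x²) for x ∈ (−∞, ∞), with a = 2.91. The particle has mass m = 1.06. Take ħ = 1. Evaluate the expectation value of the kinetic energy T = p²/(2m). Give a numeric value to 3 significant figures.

T = −(ħ²/2m) d²/dx², so ⟨T⟩ = −(ħ²/2m) ∫ Ψ*·Ψ'' dx / ∫|Ψ|² dx; with m = 1.06.
Gaussian moments: ∫x^(2j)·e^(−2ax²) dx = (2j−1)!!/(4a)^j · √(π/(2a)), odd powers integrate to 0; here √(π/(2a)) = 0.73471. Derivatives: d/dx e^(−ax²) = −2ax·e^(−ax²), d²/dx² e^(−ax²) = (4a²x² − 2a)·e^(−ax²).
State is unnormalized: ∫|Ψ|² dx = 0.73471, and ∫Ψ*·(−ħ²/2m · Ψ'') dx = 1.0085, so ⟨T⟩ = 1.0085 / 0.73471.
⟨T⟩ = 1.3726.

1.37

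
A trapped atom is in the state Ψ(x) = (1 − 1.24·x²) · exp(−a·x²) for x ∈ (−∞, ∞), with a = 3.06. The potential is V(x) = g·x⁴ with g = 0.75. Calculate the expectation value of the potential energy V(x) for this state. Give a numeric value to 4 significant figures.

0.006277

⟨V⟩ = ∫ V(x)·|Ψ|² dx / ∫|Ψ|² dx.
Expand each integrand as polynomial × e^(−2ax²) and use ∫x^(2j)·e^(−2ax²) dx = (2j−1)!!/(4a)^j · √(π/(2a)), odd powers → 0; here √(π/(2a)) = 0.71647.
State is unnormalized: ∫|Ψ|² dx = 0.59336, and ∫Ψ*·V(x)·Ψ dx = 0.0037245, so ⟨V⟩ = 0.0037245 / 0.59336.
⟨V⟩ = 0.0062769.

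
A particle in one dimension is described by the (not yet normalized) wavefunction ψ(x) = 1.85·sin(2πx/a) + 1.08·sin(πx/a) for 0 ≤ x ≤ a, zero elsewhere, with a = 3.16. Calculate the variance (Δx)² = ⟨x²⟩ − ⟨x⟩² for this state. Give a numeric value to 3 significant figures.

Compute ⟨x⟩ and ⟨x²⟩ separately, then (Δx)² = ⟨x²⟩ − ⟨x⟩².
On 0 ≤ x ≤ a (j ≠ l): ∫sin²(jπx/a) dx = a/2, ∫sin(jπx/a)·sin(lπx/a) dx = 0; diagonal moments ∫x·sin²(jπx/a) dx = a²/4, ∫x²·sin²(jπx/a) dx = a³·(1/6 − 1/(4j²π²)); cross terms ∫x·sin(jπx/a)·sin(lπx/a) dx = 0 for j + l even and −4jla²/(π²(j² − l²)²) for j + l odd, ∫x²·sin(jπx/a)·sin(lπx/a) dx = (−1)^(j+l)·4jla³/(π²(j² − l²)²); higher powers the same way via product-to-sum and parts.
Normalization: ∫|ψ|² dx = 7.2505.
⟨x⟩ = 1.0843 and ⟨x²⟩ = 1.5393.
(Δx)² = 1.5393 − (1.0843)² = 0.36355.

0.364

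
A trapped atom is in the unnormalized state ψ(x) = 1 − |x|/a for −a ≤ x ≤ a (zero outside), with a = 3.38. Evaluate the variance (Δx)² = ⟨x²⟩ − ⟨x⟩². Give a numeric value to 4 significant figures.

1.142

Compute ⟨x⟩ and ⟨x²⟩ separately, then (Δx)² = ⟨x²⟩ − ⟨x⟩².
ψ is even, so ∫ over [−a, a] = 2∫₀ᵃ with ψ = 1 − x/a there: ∫₀ᵃ (1 − x/a)² dx = a/3, ∫₀ᵃ x²(1 − x/a)² dx = a³/30, ∫₀ᵃ x⁴(1 − x/a)² dx = a⁵/105.
Normalization: ∫|ψ|² dx = 2.2533.
⟨x⟩ = 0.0000 and ⟨x²⟩ = 1.1424.
(Δx)² = 1.1424 − (0.0000)² = 1.1424.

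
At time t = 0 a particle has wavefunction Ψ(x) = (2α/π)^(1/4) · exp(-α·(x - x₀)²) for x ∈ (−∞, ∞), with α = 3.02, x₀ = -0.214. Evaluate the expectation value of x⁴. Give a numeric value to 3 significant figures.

⟨x⁴⟩ = ∫ x⁴·|Ψ|² dx (integrals over the domain).
Gaussian moments (u = x − x₀): ∫u^(2j)·e^(−2αu²) du = (2j−1)!!/(4α)^j · √(π/(2α)), odd powers integrate to 0; here √(π/(2α)) = 0.72120.
⟨x⁴⟩ = 0.045402.

0.0454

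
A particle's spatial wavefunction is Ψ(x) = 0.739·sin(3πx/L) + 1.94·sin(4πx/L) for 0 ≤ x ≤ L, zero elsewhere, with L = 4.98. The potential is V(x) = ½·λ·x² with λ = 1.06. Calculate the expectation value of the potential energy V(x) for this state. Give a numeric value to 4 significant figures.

2.600

⟨V⟩ = ∫ V(x)·|Ψ|² dx / ∫|Ψ|² dx.
On 0 ≤ x ≤ L (j ≠ l): ∫sin²(jπx/L) dx = L/2, ∫sin(jπx/L)·sin(lπx/L) dx = 0; diagonal moments ∫x·sin²(jπx/L) dx = L²/4, ∫x²·sin²(jπx/L) dx = L³·(1/6 − 1/(4j²π²)); cross terms ∫x·sin(jπx/L)·sin(lπx/L) dx = 0 for j + l even and −4jlL²/(π²(j² − l²)²) for j + l odd, ∫x²·sin(jπx/L)·sin(lπx/L) dx = (−1)^(j+l)·4jlL³/(π²(j² − l²)²); higher powers the same way via product-to-sum and parts.
State is unnormalized: ∫|Ψ|² dx = 10.731, and ∫Ψ*·V(x)·Ψ dx = 27.898, so ⟨V⟩ = 27.898 / 10.731.
⟨V⟩ = 2.5997.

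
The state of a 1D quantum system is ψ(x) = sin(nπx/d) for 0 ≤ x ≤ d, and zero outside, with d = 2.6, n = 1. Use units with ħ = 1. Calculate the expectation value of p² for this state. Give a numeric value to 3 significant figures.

p² ψ = −ħ² d²ψ/dx²; ⟨p²⟩ = −ħ² ∫ ψ*·ψ'' dx / ∫|ψ|² dx.
d/dx sin(nπx/d) = (nπ/d)·cos(nπx/d) and d²/dx² sin(nπx/d) = −(nπ/d)²·sin(nπx/d); on 0 ≤ x ≤ d, ∫sin²(nπx/d) dx = d/2 and ∫sin(nπx/d)·cos(nπx/d) dx = 0.
State is unnormalized: ∫|ψ|² dx = 1.3000, and ∫ψ*·(−ħ² ψ'') dx = 1.8980, so ⟨p²⟩ = 1.8980 / 1.3000.
⟨p²⟩ = 1.4600.

1.46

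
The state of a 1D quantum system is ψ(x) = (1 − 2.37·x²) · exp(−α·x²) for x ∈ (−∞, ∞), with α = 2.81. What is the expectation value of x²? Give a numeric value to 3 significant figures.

0.0502

⟨x²⟩ = ∫ x²·|ψ|² dx / ∫|ψ|² dx (integrals over the domain).
Expand each integrand as polynomial × e^(−2αx²) and use ∫x^(2j)·e^(−2αx²) dx = (2j−1)!!/(4α)^j · √(π/(2α)), odd powers → 0; here √(π/(2α)) = 0.74766.
State is unnormalized: ∫|ψ|² dx = 0.53209, and ∫ψ*·x²·ψ dx = 0.026725, so ⟨x²⟩ = 0.026725 / 0.53209.
⟨x²⟩ = 0.050226.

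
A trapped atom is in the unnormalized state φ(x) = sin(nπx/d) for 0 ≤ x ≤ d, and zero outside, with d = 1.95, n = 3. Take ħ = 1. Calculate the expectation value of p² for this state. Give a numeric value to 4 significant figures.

23.36

p² φ = −ħ² d²φ/dx²; ⟨p²⟩ = −ħ² ∫ φ*·φ'' dx / ∫|φ|² dx.
d/dx sin(nπx/d) = (nπ/d)·cos(nπx/d) and d²/dx² sin(nπx/d) = −(nπ/d)²·sin(nπx/d); on 0 ≤ x ≤ d, ∫sin²(nπx/d) dx = d/2 and ∫sin(nπx/d)·cos(nπx/d) dx = 0.
State is unnormalized: ∫|φ|² dx = 0.97500, and ∫φ*·(−ħ² φ'') dx = 22.776, so ⟨p²⟩ = 22.776 / 0.97500.
⟨p²⟩ = 23.360.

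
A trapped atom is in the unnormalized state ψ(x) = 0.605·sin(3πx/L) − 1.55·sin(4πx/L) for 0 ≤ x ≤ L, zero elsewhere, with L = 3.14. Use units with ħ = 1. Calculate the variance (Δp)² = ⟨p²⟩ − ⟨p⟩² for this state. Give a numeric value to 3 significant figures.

15.1

Compute ⟨p⟩ and ⟨p²⟩ separately; (Δp)² = ⟨p²⟩ − ⟨p⟩².
d²/dx² sin(jπx/L) = −(jπ/L)²·sin(jπx/L); on 0 ≤ x ≤ L, ∫sin²(jπx/L) dx = L/2 and ∫sin(jπx/L)·sin(lπx/L) dx = 0 for j ≠ l, so only diagonal terms survive in ∫|ψ|² and ∫ψ·ψ″; ∫ψ·ψ′ dx = [ψ²/2] between the walls = 0.
Normalization: ∫|ψ|² dx = 4.3466.
⟨p⟩ = 0.0000 and ⟨p²⟩ = 15.090.
(Δp)² = 15.090 − (0.0000)² = 15.090.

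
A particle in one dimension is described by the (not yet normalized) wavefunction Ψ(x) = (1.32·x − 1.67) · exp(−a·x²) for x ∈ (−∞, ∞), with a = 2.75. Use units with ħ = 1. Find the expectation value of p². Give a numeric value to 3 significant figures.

3.05

p² Ψ = −ħ² d²Ψ/dx²; ⟨p²⟩ = −ħ² ∫ Ψ*·Ψ'' dx / ∫|Ψ|² dx.
Expand each integrand as polynomial × e^(−2ax²) and use ∫x^(2j)·e^(−2ax²) dx = (2j−1)!!/(4a)^j · √(π/(2a)), odd powers → 0; here √(π/(2a)) = 0.75578. Differentiate with the product rule, d/dx e^(−ax²) = −2ax·e^(−ax²).
State is unnormalized: ∫|Ψ|² dx = 2.2275, and ∫Ψ*·(−ħ² Ψ'') dx = 6.7841, so ⟨p²⟩ = 6.7841 / 2.2275.
⟨p²⟩ = 3.0456.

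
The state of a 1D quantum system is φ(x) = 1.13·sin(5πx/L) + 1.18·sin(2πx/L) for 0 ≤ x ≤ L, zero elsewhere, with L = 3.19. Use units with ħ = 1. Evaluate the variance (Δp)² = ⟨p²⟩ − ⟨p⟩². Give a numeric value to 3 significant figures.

13.6

Compute ⟨p⟩ and ⟨p²⟩ separately; (Δp)² = ⟨p²⟩ − ⟨p⟩².
d²/dx² sin(jπx/L) = −(jπ/L)²·sin(jπx/L); on 0 ≤ x ≤ L, ∫sin²(jπx/L) dx = L/2 and ∫sin(jπx/L)·sin(lπx/L) dx = 0 for j ≠ l, so only diagonal terms survive in ∫|φ|² and ∫φ·φ″; ∫φ·φ′ dx = [φ²/2] between the walls = 0.
Normalization: ∫|φ|² dx = 4.2575.
⟨p⟩ = 0.0000 and ⟨p²⟩ = 13.623.
(Δp)² = 13.623 − (0.0000)² = 13.623.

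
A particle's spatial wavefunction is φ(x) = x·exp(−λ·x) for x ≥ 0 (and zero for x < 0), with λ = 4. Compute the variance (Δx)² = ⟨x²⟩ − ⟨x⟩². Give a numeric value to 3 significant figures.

Compute ⟨x⟩ and ⟨x²⟩ separately, then (Δx)² = ⟨x²⟩ − ⟨x⟩².
Every integrand reduces to terms xʲ·e^(−2λx) on [0, ∞); use ∫₀^∞ xʲ·e^(−2λx) dx = j!/(2λ)^(j+1).
Normalization: ∫|φ|² dx = 0.0039063.
⟨x⟩ = 0.37500 and ⟨x²⟩ = 0.18750.
(Δx)² = 0.18750 − (0.37500)² = 0.046875.

0.0469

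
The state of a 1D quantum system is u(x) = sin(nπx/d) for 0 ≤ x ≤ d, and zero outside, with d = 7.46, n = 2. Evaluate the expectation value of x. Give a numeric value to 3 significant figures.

3.73

⟨x⟩ = ∫ x·|u|² dx / ∫|u|² dx (integrals over the domain).
With sin²θ = (1 − cos2θ)/2 on 0 ≤ x ≤ d: ∫sin²(nπx/d) dx = d/2, ∫x·sin²(nπx/d) dx = d²/4, ∫x²·sin²(nπx/d) dx = d³·(1/6 − 1/(4n²π²)); higher powers xᵏ the same way, integrating xᵏ·cos(2nπx/d) by parts.
State is unnormalized: ∫|u|² dx = 3.7300, and ∫u*·x·u dx = 13.913, so ⟨x⟩ = 13.913 / 3.7300.
⟨x⟩ = 3.7300.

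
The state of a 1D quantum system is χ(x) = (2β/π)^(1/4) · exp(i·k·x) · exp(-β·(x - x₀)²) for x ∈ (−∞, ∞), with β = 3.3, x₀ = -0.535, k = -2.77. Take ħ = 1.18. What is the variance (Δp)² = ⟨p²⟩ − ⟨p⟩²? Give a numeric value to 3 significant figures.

4.59

Compute ⟨p⟩ and ⟨p²⟩ separately; (Δp)² = ⟨p²⟩ − ⟨p⟩².
Gaussian moments (u = x − x₀): ∫u^(2j)·e^(−2βu²) du = (2j−1)!!/(4β)^j · √(π/(2β)), odd powers integrate to 0; here √(π/(2β)) = 0.68993. Derivatives: χ′ = (ik − 2βu)·χ, χ″ = ((ik − 2βu)² − 2β)·χ; the odd-in-u pieces drop out.
⟨p⟩ = -3.2686 and ⟨p²⟩ = 15.279.
(Δp)² = 15.279 − (-3.2686)² = 4.5949.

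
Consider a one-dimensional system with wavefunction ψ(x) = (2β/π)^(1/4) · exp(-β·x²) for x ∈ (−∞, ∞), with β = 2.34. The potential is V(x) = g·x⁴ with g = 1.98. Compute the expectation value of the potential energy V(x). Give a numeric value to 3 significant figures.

0.0678

⟨V⟩ = ∫ V(x)·|ψ|² dx.
Gaussian moments: ∫x^(2j)·e^(−2βx²) dx = (2j−1)!!/(4β)^j · √(π/(2β)), odd powers integrate to 0; here √(π/(2β)) = 0.81932.
⟨V⟩ = 0.067801.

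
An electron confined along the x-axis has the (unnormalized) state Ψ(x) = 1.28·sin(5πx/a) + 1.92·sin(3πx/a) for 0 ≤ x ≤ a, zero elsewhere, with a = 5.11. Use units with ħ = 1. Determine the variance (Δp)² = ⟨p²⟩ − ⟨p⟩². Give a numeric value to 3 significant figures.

5.26

Compute ⟨p⟩ and ⟨p²⟩ separately; (Δp)² = ⟨p²⟩ − ⟨p⟩².
d²/dx² sin(jπx/a) = −(jπ/a)²·sin(jπx/a); on 0 ≤ x ≤ a, ∫sin²(jπx/a) dx = a/2 and ∫sin(jπx/a)·sin(lπx/a) dx = 0 for j ≠ l, so only diagonal terms survive in ∫|Ψ|² and ∫Ψ·Ψ″; ∫Ψ·Ψ′ dx = [Ψ²/2] between the walls = 0.
Normalization: ∫|Ψ|² dx = 13.605.
⟨p⟩ = 0.0000 and ⟨p²⟩ = 5.2625.
(Δp)² = 5.2625 − (0.0000)² = 5.2625.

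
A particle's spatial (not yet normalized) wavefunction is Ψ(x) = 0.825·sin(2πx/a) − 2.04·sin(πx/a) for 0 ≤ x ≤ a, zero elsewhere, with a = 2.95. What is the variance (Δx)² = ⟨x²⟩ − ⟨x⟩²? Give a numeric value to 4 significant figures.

Compute ⟨x⟩ and ⟨x²⟩ separately, then (Δx)² = ⟨x²⟩ − ⟨x⟩².
On 0 ≤ x ≤ a (j ≠ l): ∫sin²(jπx/a) dx = a/2, ∫sin(jπx/a)·sin(lπx/a) dx = 0; diagonal moments ∫x·sin²(jπx/a) dx = a²/4, ∫x²·sin²(jπx/a) dx = a³·(1/6 − 1/(4j²π²)); cross terms ∫x·sin(jπx/a)·sin(lπx/a) dx = 0 for j + l even and −4jla²/(π²(j² − l²)²) for j + l odd, ∫x²·sin(jπx/a)·sin(lπx/a) dx = (−1)^(j+l)·4jla³/(π²(j² − l²)²); higher powers the same way via product-to-sum and parts.
Normalization: ∫|Ψ|² dx = 7.1423.
⟨x⟩ = 1.8444 and ⟨x²⟩ = 3.5961.
(Δx)² = 3.5961 − (1.8444)² = 0.19437.

0.1944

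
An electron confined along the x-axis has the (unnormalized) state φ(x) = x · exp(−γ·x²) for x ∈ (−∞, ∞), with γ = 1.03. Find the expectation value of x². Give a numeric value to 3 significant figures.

⟨x²⟩ = ∫ x²·|φ|² dx / ∫|φ|² dx (integrals over the domain).
Expand each integrand as polynomial × e^(−2γx²) and use ∫x^(2j)·e^(−2γx²) dx = (2j−1)!!/(4γ)^j · √(π/(2γ)), odd powers → 0; here √(π/(2γ)) = 1.2349.
State is unnormalized: ∫|φ|² dx = 0.29974, and ∫φ*·x²·φ dx = 0.21826, so ⟨x²⟩ = 0.21826 / 0.29974.
⟨x²⟩ = 0.72816.

0.728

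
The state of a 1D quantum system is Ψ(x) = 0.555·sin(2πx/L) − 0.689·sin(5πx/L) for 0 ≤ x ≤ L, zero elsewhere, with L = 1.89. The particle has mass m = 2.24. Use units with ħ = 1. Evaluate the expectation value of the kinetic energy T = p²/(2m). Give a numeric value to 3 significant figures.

T = −(ħ²/2m) d²/dx², so ⟨T⟩ = −(ħ²/2m) ∫ Ψ*·Ψ'' dx / ∫|Ψ|² dx; with m = 2.24.
d²/dx² sin(jπx/L) = −(jπ/L)²·sin(jπx/L); on 0 ≤ x ≤ L, ∫sin²(jπx/L) dx = L/2 and ∫sin(jπx/L)·sin(lπx/L) dx = 0 for j ≠ l, so only diagonal terms survive in ∫|Ψ|² and ∫Ψ·Ψ″; ∫Ψ·Ψ′ dx = [Ψ²/2] between the walls = 0.
State is unnormalized: ∫|Ψ|² dx = 0.73969, and ∫Ψ*·(−ħ²/2m · Ψ'') dx = 7.6349, so ⟨T⟩ = 7.6349 / 0.73969.
⟨T⟩ = 10.322.

10.3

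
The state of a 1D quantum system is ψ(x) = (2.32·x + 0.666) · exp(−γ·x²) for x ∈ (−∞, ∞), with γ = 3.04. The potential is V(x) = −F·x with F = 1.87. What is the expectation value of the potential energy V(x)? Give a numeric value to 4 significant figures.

⟨V⟩ = ∫ V(x)·|ψ|² dx / ∫|ψ|² dx.
Expand each integrand as polynomial × e^(−2γx²) and use ∫x^(2j)·e^(−2γx²) dx = (2j−1)!!/(4γ)^j · √(π/(2γ)), odd powers → 0; here √(π/(2γ)) = 0.71882.
State is unnormalized: ∫|ψ|² dx = 0.63701, and ∫ψ*·V(x)·ψ dx = -0.34160, so ⟨V⟩ = -0.34160 / 0.63701.
⟨V⟩ = -0.53626.

-0.5363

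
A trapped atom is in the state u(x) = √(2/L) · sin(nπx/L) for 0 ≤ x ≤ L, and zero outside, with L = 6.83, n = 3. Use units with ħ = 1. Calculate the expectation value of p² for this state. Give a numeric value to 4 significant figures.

1.904

p² u = −ħ² d²u/dx²; ⟨p²⟩ = −ħ² ∫ u*·u'' dx.
d/dx sin(nπx/L) = (nπ/L)·cos(nπx/L) and d²/dx² sin(nπx/L) = −(nπ/L)²·sin(nπx/L); on 0 ≤ x ≤ L, ∫sin²(nπx/L) dx = L/2 and ∫sin(nπx/L)·cos(nπx/L) dx = 0.
⟨p²⟩ = 1.9041.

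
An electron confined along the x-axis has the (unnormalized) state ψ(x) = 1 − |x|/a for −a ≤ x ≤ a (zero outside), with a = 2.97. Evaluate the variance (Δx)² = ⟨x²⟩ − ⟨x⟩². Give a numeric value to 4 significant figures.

0.8821

Compute ⟨x⟩ and ⟨x²⟩ separately, then (Δx)² = ⟨x²⟩ − ⟨x⟩².
ψ is even, so ∫ over [−a, a] = 2∫₀ᵃ with ψ = 1 − x/a there: ∫₀ᵃ (1 − x/a)² dx = a/3, ∫₀ᵃ x²(1 − x/a)² dx = a³/30, ∫₀ᵃ x⁴(1 − x/a)² dx = a⁵/105.
Normalization: ∫|ψ|² dx = 1.9800.
⟨x⟩ = 0.0000 and ⟨x²⟩ = 0.88209.
(Δx)² = 0.88209 − (0.0000)² = 0.88209.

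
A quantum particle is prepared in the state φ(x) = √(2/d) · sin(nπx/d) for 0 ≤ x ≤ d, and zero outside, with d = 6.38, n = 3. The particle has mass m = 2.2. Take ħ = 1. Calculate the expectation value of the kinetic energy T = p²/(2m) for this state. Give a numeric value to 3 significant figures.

T = −(ħ²/2m) d²/dx², so ⟨T⟩ = −(ħ²/2m) ∫ φ*·φ'' dx; with m = 2.2.
d/dx sin(nπx/d) = (nπ/d)·cos(nπx/d) and d²/dx² sin(nπx/d) = −(nπ/d)²·sin(nπx/d); on 0 ≤ x ≤ d, ∫sin²(nπx/d) dx = d/2 and ∫sin(nπx/d)·cos(nπx/d) dx = 0.
⟨T⟩ = 0.49596.

0.496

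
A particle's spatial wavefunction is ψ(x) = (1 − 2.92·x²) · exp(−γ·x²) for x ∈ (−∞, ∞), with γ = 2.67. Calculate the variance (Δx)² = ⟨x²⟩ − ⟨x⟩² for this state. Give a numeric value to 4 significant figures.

Compute ⟨x⟩ and ⟨x²⟩ separately, then (Δx)² = ⟨x²⟩ − ⟨x⟩².
Expand each integrand as polynomial × e^(−2γx²) and use ∫x^(2j)·e^(−2γx²) dx = (2j−1)!!/(4γ)^j · √(π/(2γ)), odd powers → 0; here √(π/(2γ)) = 0.76702.
Normalization: ∫|ψ|² dx = 0.51961.
⟨x⟩ = 0.0000 and ⟨x²⟩ = 0.066459.
(Δx)² = 0.066459 − (0.0000)² = 0.066459.

0.06646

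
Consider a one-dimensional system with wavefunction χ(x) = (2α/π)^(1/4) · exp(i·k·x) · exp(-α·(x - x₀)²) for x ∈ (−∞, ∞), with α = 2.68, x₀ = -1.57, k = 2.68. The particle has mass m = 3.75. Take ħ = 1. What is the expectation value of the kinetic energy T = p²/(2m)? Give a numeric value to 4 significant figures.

1.315

T = −(ħ²/2m) d²/dx², so ⟨T⟩ = −(ħ²/2m) ∫ χ*·χ'' dx; with m = 3.75.
Gaussian moments (u = x − x₀): ∫u^(2j)·e^(−2αu²) du = (2j−1)!!/(4α)^j · √(π/(2α)), odd powers integrate to 0; here √(π/(2α)) = 0.76558. Derivatives: χ′ = (ik − 2αu)·χ, χ″ = ((ik − 2αu)² − 2α)·χ; the odd-in-u pieces drop out.
⟨T⟩ = 1.3150.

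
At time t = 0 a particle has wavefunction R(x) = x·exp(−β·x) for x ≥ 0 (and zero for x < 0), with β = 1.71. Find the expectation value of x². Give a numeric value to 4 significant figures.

1.026

⟨x²⟩ = ∫ x²·|R|² dx / ∫|R|² dx (integrals over the domain).
Every integrand reduces to terms xʲ·e^(−2βx) on [0, ∞); use ∫₀^∞ xʲ·e^(−2βx) dx = j!/(2β)^(j+1).
State is unnormalized: ∫|R|² dx = 0.049998, and ∫R*·x²·R dx = 0.051296, so ⟨x²⟩ = 0.051296 / 0.049998.
⟨x²⟩ = 1.0260.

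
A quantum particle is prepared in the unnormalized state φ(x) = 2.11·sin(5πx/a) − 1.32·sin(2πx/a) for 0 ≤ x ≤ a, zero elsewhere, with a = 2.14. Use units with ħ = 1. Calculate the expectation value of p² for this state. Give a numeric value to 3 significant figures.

p² φ = −ħ² d²φ/dx²; ⟨p²⟩ = −ħ² ∫ φ*·φ'' dx / ∫|φ|² dx.
d²/dx² sin(jπx/a) = −(jπ/a)²·sin(jπx/a); on 0 ≤ x ≤ a, ∫sin²(jπx/a) dx = a/2 and ∫sin(jπx/a)·sin(lπx/a) dx = 0 for j ≠ l, so only diagonal terms survive in ∫|φ|² and ∫φ·φ″; ∫φ·φ′ dx = [φ²/2] between the walls = 0.
State is unnormalized: ∫|φ|² dx = 6.6281, and ∫φ*·(−ħ² φ'') dx = 272.73, so ⟨p²⟩ = 272.73 / 6.6281.
⟨p²⟩ = 41.148.

41.1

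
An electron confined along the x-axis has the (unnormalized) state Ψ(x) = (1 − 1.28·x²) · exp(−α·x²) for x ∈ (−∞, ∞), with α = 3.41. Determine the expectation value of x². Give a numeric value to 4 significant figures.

⟨x²⟩ = ∫ x²·|Ψ|² dx / ∫|Ψ|² dx (integrals over the domain).
Expand each integrand as polynomial × e^(−2αx²) and use ∫x^(2j)·e^(−2αx²) dx = (2j−1)!!/(4α)^j · √(π/(2α)), odd powers → 0; here √(π/(2α)) = 0.67871.
State is unnormalized: ∫|Ψ|² dx = 0.56926, and ∫Ψ*·x²·Ψ dx = 0.028315, so ⟨x²⟩ = 0.028315 / 0.56926.
⟨x²⟩ = 0.049740.

0.04974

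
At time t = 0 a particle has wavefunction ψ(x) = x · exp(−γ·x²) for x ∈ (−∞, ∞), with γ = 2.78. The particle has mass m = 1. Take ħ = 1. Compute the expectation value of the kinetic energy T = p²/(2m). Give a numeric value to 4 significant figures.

4.170

T = −(ħ²/2m) d²/dx², so ⟨T⟩ = −(ħ²/2m) ∫ ψ*·ψ'' dx / ∫|ψ|² dx; with m = 1.
Expand each integrand as polynomial × e^(−2γx²) and use ∫x^(2j)·e^(−2γx²) dx = (2j−1)!!/(4γ)^j · √(π/(2γ)), odd powers → 0; here √(π/(2γ)) = 0.75169. Differentiate with the product rule, d/dx e^(−γx²) = −2γx·e^(−γx²).
State is unnormalized: ∫|ψ|² dx = 0.067598, and ∫ψ*·(−ħ²/2m · ψ'') dx = 0.28188, so ⟨T⟩ = 0.28188 / 0.067598.
⟨T⟩ = 4.1700.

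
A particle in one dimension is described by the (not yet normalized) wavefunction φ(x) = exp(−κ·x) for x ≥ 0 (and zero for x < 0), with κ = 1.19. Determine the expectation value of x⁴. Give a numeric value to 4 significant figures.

0.7480

⟨x⁴⟩ = ∫ x⁴·|φ|² dx / ∫|φ|² dx (integrals over the domain).
Every integrand reduces to terms xʲ·e^(−2κx) on [0, ∞); use ∫₀^∞ xʲ·e^(−2κx) dx = j!/(2κ)^(j+1).
State is unnormalized: ∫|φ|² dx = 0.42017, and ∫φ*·x⁴·φ dx = 0.31429, so ⟨x⁴⟩ = 0.31429 / 0.42017.
⟨x⁴⟩ = 0.74800.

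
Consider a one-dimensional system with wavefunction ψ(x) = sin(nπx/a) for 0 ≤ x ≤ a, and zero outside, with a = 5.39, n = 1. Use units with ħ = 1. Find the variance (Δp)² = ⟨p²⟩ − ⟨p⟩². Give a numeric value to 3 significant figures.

0.340

Compute ⟨p⟩ and ⟨p²⟩ separately; (Δp)² = ⟨p²⟩ − ⟨p⟩².
d/dx sin(nπx/a) = (nπ/a)·cos(nπx/a) and d²/dx² sin(nπx/a) = −(nπ/a)²·sin(nπx/a); on 0 ≤ x ≤ a, ∫sin²(nπx/a) dx = a/2 and ∫sin(nπx/a)·cos(nπx/a) dx = 0.
Normalization: ∫|ψ|² dx = 2.6950.
⟨p⟩ = 0.0000 and ⟨p²⟩ = 0.33972.
(Δp)² = 0.33972 − (0.0000)² = 0.33972.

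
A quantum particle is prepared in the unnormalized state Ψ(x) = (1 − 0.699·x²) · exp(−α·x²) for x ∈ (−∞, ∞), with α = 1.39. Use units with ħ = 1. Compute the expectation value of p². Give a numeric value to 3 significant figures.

2.38

p² Ψ = −ħ² d²Ψ/dx²; ⟨p²⟩ = −ħ² ∫ Ψ*·Ψ'' dx / ∫|Ψ|² dx.
Expand each integrand as polynomial × e^(−2αx²) and use ∫x^(2j)·e^(−2αx²) dx = (2j−1)!!/(4α)^j · √(π/(2α)), odd powers → 0; here √(π/(2α)) = 1.0630. Differentiate with the product rule, d/dx e^(−αx²) = −2αx·e^(−αx²).
State is unnormalized: ∫|Ψ|² dx = 0.84616, and ∫Ψ*·(−ħ² Ψ'') dx = 2.0127, so ⟨p²⟩ = 2.0127 / 0.84616.
⟨p²⟩ = 2.3786.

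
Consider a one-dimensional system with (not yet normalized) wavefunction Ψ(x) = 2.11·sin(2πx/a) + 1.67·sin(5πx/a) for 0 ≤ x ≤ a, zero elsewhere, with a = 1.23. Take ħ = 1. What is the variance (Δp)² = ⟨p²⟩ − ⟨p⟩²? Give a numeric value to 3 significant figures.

78.9

Compute ⟨p⟩ and ⟨p²⟩ separately; (Δp)² = ⟨p²⟩ − ⟨p⟩².
d²/dx² sin(jπx/a) = −(jπ/a)²·sin(jπx/a); on 0 ≤ x ≤ a, ∫sin²(jπx/a) dx = a/2 and ∫sin(jπx/a)·sin(lπx/a) dx = 0 for j ≠ l, so only diagonal terms survive in ∫|Ψ|² and ∫Ψ·Ψ″; ∫Ψ·Ψ′ dx = [Ψ²/2] between the walls = 0.
Normalization: ∫|Ψ|² dx = 4.4532.
⟨p⟩ = 0.0000 and ⟨p²⟩ = 78.859.
(Δp)² = 78.859 − (0.0000)² = 78.859.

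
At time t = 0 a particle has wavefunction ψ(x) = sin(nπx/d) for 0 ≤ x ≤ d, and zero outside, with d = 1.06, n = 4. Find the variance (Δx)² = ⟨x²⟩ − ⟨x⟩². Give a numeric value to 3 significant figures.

Compute ⟨x⟩ and ⟨x²⟩ separately, then (Δx)² = ⟨x²⟩ − ⟨x⟩².
With sin²θ = (1 − cos2θ)/2 on 0 ≤ x ≤ d: ∫sin²(nπx/d) dx = d/2, ∫x·sin²(nπx/d) dx = d²/4, ∫x²·sin²(nπx/d) dx = d³·(1/6 − 1/(4n²π²)); higher powers xᵏ the same way, integrating xᵏ·cos(2nπx/d) by parts.
Normalization: ∫|ψ|² dx = 0.53000.
⟨x⟩ = 0.53000 and ⟨x²⟩ = 0.37098.
(Δx)² = 0.37098 − (0.53000)² = 0.090076.

0.0901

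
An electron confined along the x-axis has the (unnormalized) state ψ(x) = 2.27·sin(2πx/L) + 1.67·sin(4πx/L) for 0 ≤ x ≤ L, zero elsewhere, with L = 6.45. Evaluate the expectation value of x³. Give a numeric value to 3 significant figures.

80.6

⟨x³⟩ = ∫ x³·|ψ|² dx / ∫|ψ|² dx (integrals over the domain).
On 0 ≤ x ≤ L (j ≠ l): ∫sin²(jπx/L) dx = L/2, ∫sin(jπx/L)·sin(lπx/L) dx = 0; diagonal moments ∫x·sin²(jπx/L) dx = L²/4, ∫x²·sin²(jπx/L) dx = L³·(1/6 − 1/(4j²π²)); cross terms ∫x·sin(jπx/L)·sin(lπx/L) dx = 0 for j + l even and −4jlL²/(π²(j² − l²)²) for j + l odd, ∫x²·sin(jπx/L)·sin(lπx/L) dx = (−1)^(j+l)·4jlL³/(π²(j² − l²)²); higher powers the same way via product-to-sum and parts.
State is unnormalized: ∫|ψ|² dx = 25.612, and ∫ψ*·x³·ψ dx = 2065.2, so ⟨x³⟩ = 2065.2 / 25.612.
⟨x³⟩ = 80.633.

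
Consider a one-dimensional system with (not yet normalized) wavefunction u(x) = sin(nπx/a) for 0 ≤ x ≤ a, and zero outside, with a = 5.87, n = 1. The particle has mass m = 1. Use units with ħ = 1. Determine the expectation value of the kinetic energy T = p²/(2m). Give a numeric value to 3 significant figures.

0.143

T = −(ħ²/2m) d²/dx², so ⟨T⟩ = −(ħ²/2m) ∫ u*·u'' dx / ∫|u|² dx; with m = 1.
d/dx sin(nπx/a) = (nπ/a)·cos(nπx/a) and d²/dx² sin(nπx/a) = −(nπ/a)²·sin(nπx/a); on 0 ≤ x ≤ a, ∫sin²(nπx/a) dx = a/2 and ∫sin(nπx/a)·cos(nπx/a) dx = 0.
State is unnormalized: ∫|u|² dx = 2.9350, and ∫u*·(−ħ²/2m · u'') dx = 0.42034, so ⟨T⟩ = 0.42034 / 2.9350.
⟨T⟩ = 0.14322.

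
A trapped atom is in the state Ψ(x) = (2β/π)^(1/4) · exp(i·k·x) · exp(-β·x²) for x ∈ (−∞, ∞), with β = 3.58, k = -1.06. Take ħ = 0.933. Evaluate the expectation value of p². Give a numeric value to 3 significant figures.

4.09

p² Ψ = −ħ² d²Ψ/dx²; ⟨p²⟩ = −ħ² ∫ Ψ*·Ψ'' dx.
Gaussian moments: ∫x^(2j)·e^(−2βx²) dx = (2j−1)!!/(4β)^j · √(π/(2β)), odd powers integrate to 0; here √(π/(2β)) = 0.66240. Derivatives: Ψ′ = (ik − 2βx)·Ψ, Ψ″ = ((ik − 2βx)² − 2β)·Ψ; the odd-in-x pieces drop out.
⟨p²⟩ = 4.0944.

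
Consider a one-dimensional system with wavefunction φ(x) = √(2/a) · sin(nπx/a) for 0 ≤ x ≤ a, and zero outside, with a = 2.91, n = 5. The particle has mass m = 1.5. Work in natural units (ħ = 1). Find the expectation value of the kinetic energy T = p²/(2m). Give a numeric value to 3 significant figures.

9.71

T = −(ħ²/2m) d²/dx², so ⟨T⟩ = −(ħ²/2m) ∫ φ*·φ'' dx; with m = 1.5.
d/dx sin(nπx/a) = (nπ/a)·cos(nπx/a) and d²/dx² sin(nπx/a) = −(nπ/a)²·sin(nπx/a); on 0 ≤ x ≤ a, ∫sin²(nπx/a) dx = a/2 and ∫sin(nπx/a)·cos(nπx/a) dx = 0.
⟨T⟩ = 9.7125.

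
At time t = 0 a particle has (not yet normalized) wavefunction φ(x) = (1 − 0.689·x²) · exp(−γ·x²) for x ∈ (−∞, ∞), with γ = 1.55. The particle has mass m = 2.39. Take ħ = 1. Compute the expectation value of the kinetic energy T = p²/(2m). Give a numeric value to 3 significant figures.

0.521

T = −(ħ²/2m) d²/dx², so ⟨T⟩ = −(ħ²/2m) ∫ φ*·φ'' dx / ∫|φ|² dx; with m = 2.39.
Expand each integrand as polynomial × e^(−2γx²) and use ∫x^(2j)·e^(−2γx²) dx = (2j−1)!!/(4γ)^j · √(π/(2γ)), odd powers → 0; here √(π/(2γ)) = 1.0067. Differentiate with the product rule, d/dx e^(−γx²) = −2γx·e^(−γx²).
State is unnormalized: ∫|φ|² dx = 0.82024, and ∫φ*·(−ħ²/2m · φ'') dx = 0.42721, so ⟨T⟩ = 0.42721 / 0.82024.
⟨T⟩ = 0.52083.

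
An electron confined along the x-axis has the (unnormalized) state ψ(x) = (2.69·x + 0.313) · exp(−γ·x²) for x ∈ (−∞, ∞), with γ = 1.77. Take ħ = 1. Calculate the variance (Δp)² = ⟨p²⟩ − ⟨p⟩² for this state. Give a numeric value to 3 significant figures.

5.00

Compute ⟨p⟩ and ⟨p²⟩ separately; (Δp)² = ⟨p²⟩ − ⟨p⟩².
Expand each integrand as polynomial × e^(−2γx²) and use ∫x^(2j)·e^(−2γx²) dx = (2j−1)!!/(4γ)^j · √(π/(2γ)), odd powers → 0; here √(π/(2γ)) = 0.94205. Differentiate with the product rule, d/dx e^(−γx²) = −2γx·e^(−γx²).
Normalization: ∫|ψ|² dx = 1.0551.
⟨p⟩ = 0.0000 and ⟨p²⟩ = 5.0004.
(Δp)² = 5.0004 − (0.0000)² = 5.0004.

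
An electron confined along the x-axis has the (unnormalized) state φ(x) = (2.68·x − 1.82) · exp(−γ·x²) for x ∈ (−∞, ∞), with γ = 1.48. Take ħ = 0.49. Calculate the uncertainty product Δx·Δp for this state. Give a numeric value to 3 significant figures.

Δx = √(⟨x²⟩−⟨x⟩²), Δp = √(⟨p²⟩−⟨p⟩²).
Expand each integrand as polynomial × e^(−2γx²) and use ∫x^(2j)·e^(−2γx²) dx = (2j−1)!!/(4γ)^j · √(π/(2γ)), odd powers → 0; here √(π/(2γ)) = 1.0302. Differentiate with the product rule, d/dx e^(−γx²) = −2γx·e^(−γx²).
Normalization: ∫|φ|² dx = 4.6624.
⟨x⟩ = -0.36411, ⟨x²⟩ = 0.25949 ⇒ Δx = 0.35624.
⟨p⟩ = 0.0000, ⟨p²⟩ = 0.54587 ⇒ Δp = 0.73883.
Δx·Δp = 0.26320.

0.263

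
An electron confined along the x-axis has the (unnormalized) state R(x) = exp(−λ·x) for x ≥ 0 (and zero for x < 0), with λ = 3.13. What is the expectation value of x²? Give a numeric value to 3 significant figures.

0.0510

⟨x²⟩ = ∫ x²·|R|² dx / ∫|R|² dx (integrals over the domain).
Every integrand reduces to terms xʲ·e^(−2λx) on [0, ∞); use ∫₀^∞ xʲ·e^(−2λx) dx = j!/(2λ)^(j+1).
State is unnormalized: ∫|R|² dx = 0.15974, and ∫R*·x²·R dx = 0.0081528, so ⟨x²⟩ = 0.0081528 / 0.15974.
⟨x²⟩ = 0.051037.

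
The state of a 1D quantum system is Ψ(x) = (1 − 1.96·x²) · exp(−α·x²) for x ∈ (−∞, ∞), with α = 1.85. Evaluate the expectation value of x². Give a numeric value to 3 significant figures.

⟨x²⟩ = ∫ x²·|Ψ|² dx / ∫|Ψ|² dx (integrals over the domain).
Expand each integrand as polynomial × e^(−2αx²) and use ∫x^(2j)·e^(−2αx²) dx = (2j−1)!!/(4α)^j · √(π/(2α)), odd powers → 0; here √(π/(2α)) = 0.92145.
State is unnormalized: ∫|Ψ|² dx = 0.62726, and ∫Ψ*·x²·Ψ dx = 0.057667, so ⟨x²⟩ = 0.057667 / 0.62726.
⟨x²⟩ = 0.091935.

0.0919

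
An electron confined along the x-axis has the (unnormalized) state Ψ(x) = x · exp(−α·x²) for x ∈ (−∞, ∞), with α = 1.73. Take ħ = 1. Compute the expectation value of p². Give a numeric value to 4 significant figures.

5.190

p² Ψ = −ħ² d²Ψ/dx²; ⟨p²⟩ = −ħ² ∫ Ψ*·Ψ'' dx / ∫|Ψ|² dx.
Expand each integrand as polynomial × e^(−2αx²) and use ∫x^(2j)·e^(−2αx²) dx = (2j−1)!!/(4α)^j · √(π/(2α)), odd powers → 0; here √(π/(2α)) = 0.95288. Differentiate with the product rule, d/dx e^(−αx²) = −2αx·e^(−αx²).
State is unnormalized: ∫|Ψ|² dx = 0.13770, and ∫Ψ*·(−ħ² Ψ'') dx = 0.71466, so ⟨p²⟩ = 0.71466 / 0.13770.
⟨p²⟩ = 5.1900.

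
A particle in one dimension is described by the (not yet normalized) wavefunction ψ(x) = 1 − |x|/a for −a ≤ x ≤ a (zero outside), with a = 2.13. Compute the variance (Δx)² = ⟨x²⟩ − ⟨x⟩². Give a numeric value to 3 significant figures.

0.454

Compute ⟨x⟩ and ⟨x²⟩ separately, then (Δx)² = ⟨x²⟩ − ⟨x⟩².
ψ is even, so ∫ over [−a, a] = 2∫₀ᵃ with ψ = 1 − x/a there: ∫₀ᵃ (1 − x/a)² dx = a/3, ∫₀ᵃ x²(1 − x/a)² dx = a³/30, ∫₀ᵃ x⁴(1 − x/a)² dx = a⁵/105.
Normalization: ∫|ψ|² dx = 1.4200.
⟨x⟩ = 0.0000 and ⟨x²⟩ = 0.45369.
(Δx)² = 0.45369 − (0.0000)² = 0.45369.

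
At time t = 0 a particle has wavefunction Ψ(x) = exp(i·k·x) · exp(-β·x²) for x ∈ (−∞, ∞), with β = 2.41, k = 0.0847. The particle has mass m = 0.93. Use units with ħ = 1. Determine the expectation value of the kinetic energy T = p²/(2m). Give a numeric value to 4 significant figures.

1.300

T = −(ħ²/2m) d²/dx², so ⟨T⟩ = −(ħ²/2m) ∫ Ψ*·Ψ'' dx / ∫|Ψ|² dx; with m = 0.93.
Gaussian moments: ∫x^(2j)·e^(−2βx²) dx = (2j−1)!!/(4β)^j · √(π/(2β)), odd powers integrate to 0; here √(π/(2β)) = 0.80733. Derivatives: Ψ′ = (ik − 2βx)·Ψ, Ψ″ = ((ik − 2βx)² − 2β)·Ψ; the odd-in-x pieces drop out.
State is unnormalized: ∫|Ψ|² dx = 0.80733, and ∫Ψ*·(−ħ²/2m · Ψ'') dx = 1.0492, so ⟨T⟩ = 1.0492 / 0.80733.
⟨T⟩ = 1.2996.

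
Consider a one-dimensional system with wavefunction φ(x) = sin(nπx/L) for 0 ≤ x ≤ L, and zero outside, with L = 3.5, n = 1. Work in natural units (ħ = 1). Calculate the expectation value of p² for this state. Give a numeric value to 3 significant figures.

0.806

p² φ = −ħ² d²φ/dx²; ⟨p²⟩ = −ħ² ∫ φ*·φ'' dx / ∫|φ|² dx.
d/dx sin(nπx/L) = (nπ/L)·cos(nπx/L) and d²/dx² sin(nπx/L) = −(nπ/L)²·sin(nπx/L); on 0 ≤ x ≤ L, ∫sin²(nπx/L) dx = L/2 and ∫sin(nπx/L)·cos(nπx/L) dx = 0.
State is unnormalized: ∫|φ|² dx = 1.7500, and ∫φ*·(−ħ² φ'') dx = 1.4099, so ⟨p²⟩ = 1.4099 / 1.7500.
⟨p²⟩ = 0.80568.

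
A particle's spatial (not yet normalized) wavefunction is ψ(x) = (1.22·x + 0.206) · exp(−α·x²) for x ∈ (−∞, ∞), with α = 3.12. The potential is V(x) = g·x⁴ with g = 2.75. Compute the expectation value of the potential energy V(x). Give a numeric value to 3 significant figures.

0.209

⟨V⟩ = ∫ V(x)·|ψ|² dx / ∫|ψ|² dx.
Expand each integrand as polynomial × e^(−2αx²) and use ∫x^(2j)·e^(−2αx²) dx = (2j−1)!!/(4α)^j · √(π/(2α)), odd powers → 0; here √(π/(2α)) = 0.70955.
State is unnormalized: ∫|ψ|² dx = 0.11473, and ∫ψ*·V(x)·ψ dx = 0.024007, so ⟨V⟩ = 0.024007 / 0.11473.
⟨V⟩ = 0.20924.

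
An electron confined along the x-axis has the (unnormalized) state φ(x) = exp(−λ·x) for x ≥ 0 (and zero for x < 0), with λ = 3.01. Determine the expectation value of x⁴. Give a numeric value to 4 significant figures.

0.01827

⟨x⁴⟩ = ∫ x⁴·|φ|² dx / ∫|φ|² dx (integrals over the domain).
Every integrand reduces to terms xʲ·e^(−2λx) on [0, ∞); use ∫₀^∞ xʲ·e^(−2λx) dx = j!/(2λ)^(j+1).
State is unnormalized: ∫|φ|² dx = 0.16611, and ∫φ*·x⁴·φ dx = 0.0030355, so ⟨x⁴⟩ = 0.0030355 / 0.16611.
⟨x⁴⟩ = 0.018274.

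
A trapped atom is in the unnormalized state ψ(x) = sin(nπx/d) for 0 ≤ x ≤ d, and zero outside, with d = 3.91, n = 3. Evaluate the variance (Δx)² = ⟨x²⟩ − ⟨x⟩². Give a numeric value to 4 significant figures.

Compute ⟨x⟩ and ⟨x²⟩ separately, then (Δx)² = ⟨x²⟩ − ⟨x⟩².
With sin²θ = (1 − cos2θ)/2 on 0 ≤ x ≤ d: ∫sin²(nπx/d) dx = d/2, ∫x·sin²(nπx/d) dx = d²/4, ∫x²·sin²(nπx/d) dx = d³·(1/6 − 1/(4n²π²)); higher powers xᵏ the same way, integrating xᵏ·cos(2nπx/d) by parts.
Normalization: ∫|ψ|² dx = 1.9550.
⟨x⟩ = 1.9550 and ⟨x²⟩ = 5.0100.
(Δx)² = 5.0100 − (1.9550)² = 1.1880.

1.188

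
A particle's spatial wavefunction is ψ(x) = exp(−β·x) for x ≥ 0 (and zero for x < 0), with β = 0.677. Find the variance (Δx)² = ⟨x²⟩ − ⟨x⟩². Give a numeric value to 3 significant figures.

Compute ⟨x⟩ and ⟨x²⟩ separately, then (Δx)² = ⟨x²⟩ − ⟨x⟩².
Every integrand reduces to terms xʲ·e^(−2βx) on [0, ∞); use ∫₀^∞ xʲ·e^(−2βx) dx = j!/(2β)^(j+1).
Normalization: ∫|ψ|² dx = 0.73855.
⟨x⟩ = 0.73855 and ⟨x²⟩ = 1.0909.
(Δx)² = 1.0909 − (0.73855)² = 0.54546.

0.545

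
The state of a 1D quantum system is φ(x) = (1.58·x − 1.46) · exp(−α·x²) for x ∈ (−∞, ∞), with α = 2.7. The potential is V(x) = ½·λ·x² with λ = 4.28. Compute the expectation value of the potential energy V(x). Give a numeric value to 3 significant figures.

0.237

⟨V⟩ = ∫ V(x)·|φ|² dx / ∫|φ|² dx.
Expand each integrand as polynomial × e^(−2αx²) and use ∫x^(2j)·e^(−2αx²) dx = (2j−1)!!/(4α)^j · √(π/(2α)), odd powers → 0; here √(π/(2α)) = 0.76274.
State is unnormalized: ∫|φ|² dx = 1.8022, and ∫φ*·V(x)·φ dx = 0.42697, so ⟨V⟩ = 0.42697 / 1.8022.
⟨V⟩ = 0.23692.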